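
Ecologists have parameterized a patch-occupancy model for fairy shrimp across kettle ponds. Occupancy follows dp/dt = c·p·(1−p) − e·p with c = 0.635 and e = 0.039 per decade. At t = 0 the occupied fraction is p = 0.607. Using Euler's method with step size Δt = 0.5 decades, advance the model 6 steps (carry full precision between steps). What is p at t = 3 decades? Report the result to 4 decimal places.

0.8725

Update rule: p ← p + [c·p·(1−p) − e·p]·Δt with Δt = 0.5.
  1  |  dp/dt·Δt = +0.063903  |  p_1 = 0.670903
  2  |  dp/dt·Δt = +0.057019  |  p_2 = 0.727922
  3  |  dp/dt·Δt = +0.048687  |  p_3 = 0.776609
  4  |  dp/dt·Δt = +0.039938  |  p_4 = 0.816548
  5  |  dp/dt·Δt = +0.031638  |  p_5 = 0.848186
  6  |  dp/dt·Δt = +0.024344  |  p_6 = 0.872529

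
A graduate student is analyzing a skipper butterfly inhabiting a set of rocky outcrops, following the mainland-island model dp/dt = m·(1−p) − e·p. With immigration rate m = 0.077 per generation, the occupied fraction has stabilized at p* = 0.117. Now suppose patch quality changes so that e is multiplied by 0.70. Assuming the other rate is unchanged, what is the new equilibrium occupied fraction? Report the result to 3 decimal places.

Balance m(1−p*) = e·p* gives e = m(1−p*)/p* = 0.077×0.88300/0.11700 = 0.58112.
New p* = m/(m+e) = 0.07700/(0.07700+0.40678) = 0.15916.

0.159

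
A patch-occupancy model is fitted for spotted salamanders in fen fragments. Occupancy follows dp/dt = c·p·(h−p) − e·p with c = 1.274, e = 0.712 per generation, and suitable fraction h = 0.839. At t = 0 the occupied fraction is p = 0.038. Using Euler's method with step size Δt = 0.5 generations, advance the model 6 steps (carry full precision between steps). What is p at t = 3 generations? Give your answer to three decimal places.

0.085

Update rule: p ← p + [c·p·(h−p) − e·p]·Δt with Δt = 0.5.
step 1: Δp = +0.00586, p = 0.04386
step 2: Δp = +0.00660, p = 0.05046
step 3: Δp = +0.00738, p = 0.05784
step 4: Δp = +0.00819, p = 0.06604
step 5: Δp = +0.00901, p = 0.07504
step 6: Δp = +0.00980, p = 0.08484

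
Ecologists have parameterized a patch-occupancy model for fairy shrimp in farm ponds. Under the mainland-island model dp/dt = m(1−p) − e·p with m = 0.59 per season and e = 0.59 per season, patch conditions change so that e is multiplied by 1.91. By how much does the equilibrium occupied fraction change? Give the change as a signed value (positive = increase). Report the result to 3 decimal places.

-0.156

Before: p* = 0.59/(0.59+0.59) = 0.5000.
After: m = 0.59, e = 1.1269; p* = 0.59/1.7169 = 0.3436.
Δp* = 0.3436 − 0.5000 = -0.1564.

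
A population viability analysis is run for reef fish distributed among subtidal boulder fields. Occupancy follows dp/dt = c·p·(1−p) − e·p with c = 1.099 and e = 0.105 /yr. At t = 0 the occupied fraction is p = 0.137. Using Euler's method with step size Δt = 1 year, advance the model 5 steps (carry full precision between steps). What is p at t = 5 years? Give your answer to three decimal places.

0.899

Update rule: p ← p + [c·p·(1−p) − e·p]·Δt with Δt = 1.
p: 0.13700 → 0.25255  (Δp = +0.11555)
p: 0.25255 → 0.43349  (Δp = +0.18094)
p: 0.43349 → 0.65786  (Δp = +0.22437)
p: 0.65786 → 0.83615  (Δp = +0.17829)
p: 0.83615 → 0.89892  (Δp = +0.06277)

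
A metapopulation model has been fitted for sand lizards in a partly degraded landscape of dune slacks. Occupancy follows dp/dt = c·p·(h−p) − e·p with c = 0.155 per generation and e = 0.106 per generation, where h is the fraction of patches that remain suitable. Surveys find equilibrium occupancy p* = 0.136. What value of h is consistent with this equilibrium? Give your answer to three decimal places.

At equilibrium c(h−p*) = e, so h = p* + e/c.
h = 0.136 + 0.106/0.155 = 0.136 + 0.6839 = 0.8199.

0.820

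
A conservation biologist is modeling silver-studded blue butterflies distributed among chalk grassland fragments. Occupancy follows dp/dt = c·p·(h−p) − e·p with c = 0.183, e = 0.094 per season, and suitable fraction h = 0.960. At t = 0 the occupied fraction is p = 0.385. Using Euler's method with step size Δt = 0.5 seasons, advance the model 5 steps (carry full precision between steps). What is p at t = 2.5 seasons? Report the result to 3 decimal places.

0.395

Update rule: p ← p + [c·p·(h−p) − e·p]·Δt with Δt = 0.5.
t = 0.5: p = 0.38500 + (+0.00216) = 0.38716
t = 1: p = 0.38716 + (+0.00210) = 0.38926
t = 1.5: p = 0.38926 + (+0.00203) = 0.39129
t = 2: p = 0.39129 + (+0.00197) = 0.39326
t = 2.5: p = 0.39326 + (+0.00191) = 0.39517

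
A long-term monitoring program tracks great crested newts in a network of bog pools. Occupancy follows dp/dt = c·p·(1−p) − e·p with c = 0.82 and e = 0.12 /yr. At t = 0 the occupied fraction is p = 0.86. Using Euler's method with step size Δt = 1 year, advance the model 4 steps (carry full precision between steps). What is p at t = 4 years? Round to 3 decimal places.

Update rule: p ← p + [c·p·(1−p) − e·p]·Δt with Δt = 1.
  1  |  dp/dt·Δt = -0.004472  |  p_1 = 0.855528
  2  |  dp/dt·Δt = -0.001311  |  p_2 = 0.854217
  3  |  dp/dt·Δt = -0.000391  |  p_3 = 0.853826
  4  |  dp/dt·Δt = -0.000117  |  p_4 = 0.853709

0.854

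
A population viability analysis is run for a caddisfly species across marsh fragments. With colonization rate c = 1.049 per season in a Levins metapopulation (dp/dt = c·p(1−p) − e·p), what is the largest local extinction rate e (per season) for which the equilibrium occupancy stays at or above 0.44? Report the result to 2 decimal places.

1 − e/c ≥ 0.44 ⇒ e ≤ c(1 − 0.44) = 1.049 × 0.5600.
e_max = 0.5874.

0.59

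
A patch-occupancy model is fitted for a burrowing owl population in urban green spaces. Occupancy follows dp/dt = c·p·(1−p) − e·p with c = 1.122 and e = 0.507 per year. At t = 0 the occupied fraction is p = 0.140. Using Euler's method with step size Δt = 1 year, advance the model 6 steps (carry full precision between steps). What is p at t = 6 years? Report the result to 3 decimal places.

Update rule: p ← p + [c·p·(1−p) − e·p]·Δt with Δt = 1.
p: 0.14000 → 0.20411  (Δp = +0.06411)
p: 0.20411 → 0.28289  (Δp = +0.07878)
p: 0.28289 → 0.36708  (Δp = +0.08419)
p: 0.36708 → 0.44165  (Δp = +0.07457)
p: 0.44165 → 0.49441  (Δp = +0.05276)
p: 0.49441 → 0.52421  (Δp = +0.02980)

0.524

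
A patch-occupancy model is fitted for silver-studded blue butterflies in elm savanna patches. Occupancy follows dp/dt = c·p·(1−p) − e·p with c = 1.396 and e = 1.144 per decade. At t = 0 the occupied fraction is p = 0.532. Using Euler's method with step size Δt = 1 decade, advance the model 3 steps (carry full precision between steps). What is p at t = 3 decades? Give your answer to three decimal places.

Update rule: p ← p + [c·p·(1−p) − e·p]·Δt with Δt = 1.
t = 1: p = 0.53200 + (-0.26104) = 0.27096
t = 2: p = 0.27096 + (-0.03421) = 0.23675
t = 3: p = 0.23675 + (-0.01859) = 0.21816

0.218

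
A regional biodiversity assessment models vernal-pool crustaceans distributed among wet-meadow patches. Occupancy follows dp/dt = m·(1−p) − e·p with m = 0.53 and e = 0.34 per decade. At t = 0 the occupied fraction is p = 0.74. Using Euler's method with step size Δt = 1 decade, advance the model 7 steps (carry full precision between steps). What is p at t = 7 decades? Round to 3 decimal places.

Update rule: p ← p + [m·(1−p) − e·p]·Δt with Δt = 1.
step 1: Δp = -0.11380, p = 0.62620
step 2: Δp = -0.01479, p = 0.61141
step 3: Δp = -0.00192, p = 0.60948
step 4: Δp = -0.00025, p = 0.60923
step 5: Δp = -0.00003, p = 0.60920
step 6: Δp = -0.00000, p = 0.60920
step 7: Δp = -0.00000, p = 0.60920

0.609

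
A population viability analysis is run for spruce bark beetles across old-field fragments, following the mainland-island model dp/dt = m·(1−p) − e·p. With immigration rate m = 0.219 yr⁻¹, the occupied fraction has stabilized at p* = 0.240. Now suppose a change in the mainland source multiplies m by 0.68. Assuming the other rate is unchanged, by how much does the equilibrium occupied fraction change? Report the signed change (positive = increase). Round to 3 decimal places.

Balance m(1−p*) = e·p* gives e = m(1−p*)/p* = 0.219×0.76000/0.24000 = 0.69350.
New p* = m/(m+e) = 0.14892/(0.14892+0.69350) = 0.17678.
Δp* = 0.17678 − 0.24000 = -0.06322.

-0.063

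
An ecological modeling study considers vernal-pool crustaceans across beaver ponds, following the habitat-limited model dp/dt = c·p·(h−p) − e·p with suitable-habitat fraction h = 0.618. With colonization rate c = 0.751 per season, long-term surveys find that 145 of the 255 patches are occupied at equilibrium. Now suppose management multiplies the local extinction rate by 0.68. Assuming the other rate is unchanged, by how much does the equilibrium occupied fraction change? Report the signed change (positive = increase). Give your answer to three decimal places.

Observed p* = 145/255 = 0.56863.
Balance c(h−p*) = e gives e = 0.751×(0.618 − 0.56863) = 0.03708.
New p* = 0.618 − e/c = 0.618 − 0.02521/0.75100 = 0.58443.
Δp* = 0.58443 − 0.56863 = +0.01580.

0.016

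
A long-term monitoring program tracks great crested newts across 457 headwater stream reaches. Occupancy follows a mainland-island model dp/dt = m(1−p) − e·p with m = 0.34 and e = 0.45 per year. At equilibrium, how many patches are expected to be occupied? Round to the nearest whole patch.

197

p* = m/(m+e) = 0.34/0.7900 = 0.4304.
Expected occupied patches = N × p* = 457 × 0.4304 = 196.68 ≈ 197.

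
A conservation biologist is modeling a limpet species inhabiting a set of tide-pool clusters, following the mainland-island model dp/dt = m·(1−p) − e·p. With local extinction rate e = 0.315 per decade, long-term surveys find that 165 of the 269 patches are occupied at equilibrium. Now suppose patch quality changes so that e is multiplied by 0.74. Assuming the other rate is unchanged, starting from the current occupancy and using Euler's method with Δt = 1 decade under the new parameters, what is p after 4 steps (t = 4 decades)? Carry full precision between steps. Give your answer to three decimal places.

0.682

Observed p* = 165/269 = 0.61338.
Balance m(1−p*) = e·p* gives m = e·p*/(1−p*) = 0.315×0.61338/0.38662 = 0.49976.
Starting from p₀ = 0.61338; update p ← p + (dp/dt)·Δt with the new parameters.
t = 1: p = 0.61338 + (+0.05024) = 0.66362
t = 2: p = 0.66362 + (+0.01342) = 0.67704
t = 3: p = 0.67704 + (+0.00359) = 0.68062
t = 4: p = 0.68062 + (+0.00096) = 0.68158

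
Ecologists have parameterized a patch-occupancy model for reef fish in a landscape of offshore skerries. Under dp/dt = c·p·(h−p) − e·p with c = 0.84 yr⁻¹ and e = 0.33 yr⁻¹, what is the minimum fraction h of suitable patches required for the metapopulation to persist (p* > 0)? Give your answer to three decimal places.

p* = h − e/c is positive only when h > e/c.
h_min = e/c = 0.33/0.84 = 0.3929.

0.393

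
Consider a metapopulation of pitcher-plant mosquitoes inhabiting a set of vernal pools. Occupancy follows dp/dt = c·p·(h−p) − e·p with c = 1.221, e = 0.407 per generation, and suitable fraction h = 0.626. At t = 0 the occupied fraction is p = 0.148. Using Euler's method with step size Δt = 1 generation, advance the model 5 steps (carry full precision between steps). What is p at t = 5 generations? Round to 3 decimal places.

Update rule: p ← p + [c·p·(h−p) − e·p]·Δt with Δt = 1.
step 1: Δp = +0.02614, p = 0.17414
step 2: Δp = +0.02520, p = 0.19934
step 3: Δp = +0.02271, p = 0.22206
step 4: Δp = +0.01914, p = 0.24120
step 5: Δp = +0.01516, p = 0.25636

0.256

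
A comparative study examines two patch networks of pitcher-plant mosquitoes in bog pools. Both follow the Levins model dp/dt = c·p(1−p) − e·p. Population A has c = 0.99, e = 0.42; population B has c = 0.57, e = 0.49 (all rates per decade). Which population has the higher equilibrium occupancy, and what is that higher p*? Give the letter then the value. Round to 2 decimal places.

A, 0.58

A: p*_A = 1 − 0.42/0.99 = 0.5758.
B: p*_B = 1 − 0.49/0.57 = 0.1404.
A is higher at 0.5758.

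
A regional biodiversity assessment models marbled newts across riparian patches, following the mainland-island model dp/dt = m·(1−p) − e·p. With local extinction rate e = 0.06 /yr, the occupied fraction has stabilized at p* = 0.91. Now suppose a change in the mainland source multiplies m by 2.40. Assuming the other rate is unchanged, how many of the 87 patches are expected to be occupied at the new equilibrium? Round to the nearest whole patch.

Balance m(1−p*) = e·p* gives m = e·p*/(1−p*) = 0.06×0.91000/0.09000 = 0.60667.
New p* = m/(m+e) = 1.45601/(1.45601+0.06000) = 0.96042.
Expected occupied = 87 × 0.96042 = 83.56 ≈ 84.

84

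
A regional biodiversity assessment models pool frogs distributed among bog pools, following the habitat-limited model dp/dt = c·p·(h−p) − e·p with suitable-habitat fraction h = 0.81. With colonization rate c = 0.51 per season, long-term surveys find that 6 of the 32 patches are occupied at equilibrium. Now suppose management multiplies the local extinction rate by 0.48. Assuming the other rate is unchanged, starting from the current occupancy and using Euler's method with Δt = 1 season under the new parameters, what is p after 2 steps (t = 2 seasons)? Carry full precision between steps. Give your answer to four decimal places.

0.2511

Observed p* = 6/32 = 0.18750.
Balance c(h−p*) = e gives e = 0.51×(0.81 − 0.18750) = 0.31748.
Starting from p₀ = 0.18750; update p ← p + (dp/dt)·Δt with the new parameters.
  1  |  dp/dt·Δt = +0.030954  |  p_1 = 0.218454
  2  |  dp/dt·Δt = +0.032615  |  p_2 = 0.251069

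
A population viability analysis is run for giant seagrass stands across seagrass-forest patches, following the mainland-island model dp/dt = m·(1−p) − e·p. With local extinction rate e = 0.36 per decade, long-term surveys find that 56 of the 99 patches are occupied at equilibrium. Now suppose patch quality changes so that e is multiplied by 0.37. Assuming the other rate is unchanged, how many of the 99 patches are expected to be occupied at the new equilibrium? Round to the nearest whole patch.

77

Observed p* = 56/99 = 0.56566.
Balance m(1−p*) = e·p* gives m = e·p*/(1−p*) = 0.36×0.56566/0.43434 = 0.46884.
New p* = m/(m+e) = 0.46884/(0.46884+0.13320) = 0.77875.
Expected occupied = 99 × 0.77875 = 77.10 ≈ 77.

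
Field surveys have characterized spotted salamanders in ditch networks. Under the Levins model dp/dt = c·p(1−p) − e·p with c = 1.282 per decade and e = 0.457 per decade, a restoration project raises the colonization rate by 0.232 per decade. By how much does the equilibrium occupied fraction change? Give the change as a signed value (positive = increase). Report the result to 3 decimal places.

Before: p* = 1 − 0.457/1.282 = 0.6435.
After the change, c = 1.514, e = 0.457, so p* = 1 − 0.457/1.514 = 0.6982.
Δp* = 0.6982 − 0.6435 = +0.0546.

0.055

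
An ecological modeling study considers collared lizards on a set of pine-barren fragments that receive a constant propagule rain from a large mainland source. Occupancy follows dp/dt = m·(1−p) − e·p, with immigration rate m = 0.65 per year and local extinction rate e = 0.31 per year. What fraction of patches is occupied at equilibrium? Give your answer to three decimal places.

Setting dp/dt = 0: m − m·p* = e·p*, so m = (m+e)·p*.
p* = m/(m+e) = 0.65/(0.65+0.31) = 0.65/0.9600 = 0.6771.

0.677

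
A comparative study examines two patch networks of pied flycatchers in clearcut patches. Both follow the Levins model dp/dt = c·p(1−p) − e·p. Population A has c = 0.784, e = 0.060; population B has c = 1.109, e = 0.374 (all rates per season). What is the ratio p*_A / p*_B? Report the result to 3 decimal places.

1.393

A: p*_A = 1 − 0.060/0.784 = 0.9235.
B: p*_B = 1 − 0.374/1.109 = 0.6628.
p*_A / p*_B = 0.9235/0.6628 = 1.3934.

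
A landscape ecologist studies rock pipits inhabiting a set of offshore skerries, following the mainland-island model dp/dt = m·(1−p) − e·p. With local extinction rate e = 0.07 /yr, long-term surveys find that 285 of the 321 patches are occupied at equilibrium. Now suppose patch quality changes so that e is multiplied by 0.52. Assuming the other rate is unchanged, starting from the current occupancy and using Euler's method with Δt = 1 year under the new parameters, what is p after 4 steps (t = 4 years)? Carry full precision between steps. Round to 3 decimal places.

0.937

Observed p* = 285/321 = 0.88785.
Balance m(1−p*) = e·p* gives m = e·p*/(1−p*) = 0.07×0.88785/0.11215 = 0.55417.
Starting from p₀ = 0.88785; update p ← p + (dp/dt)·Δt with the new parameters.
t = 1: p = 0.88785 + (+0.02983) = 0.91768
t = 2: p = 0.91768 + (+0.01221) = 0.92990
t = 3: p = 0.92990 + (+0.00500) = 0.93490
t = 4: p = 0.93490 + (+0.00205) = 0.93694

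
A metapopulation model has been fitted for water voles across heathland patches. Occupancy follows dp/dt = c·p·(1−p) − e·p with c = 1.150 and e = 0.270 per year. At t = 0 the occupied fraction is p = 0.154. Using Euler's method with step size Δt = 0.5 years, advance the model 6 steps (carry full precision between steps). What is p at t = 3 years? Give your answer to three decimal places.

0.592

Update rule: p ← p + [c·p·(1−p) − e·p]·Δt with Δt = 0.5.
  1  |  dp/dt·Δt = +0.054123  |  p_1 = 0.208123
  2  |  dp/dt·Δt = +0.066668  |  p_2 = 0.274791
  3  |  dp/dt·Δt = +0.077490  |  p_3 = 0.352281
  4  |  dp/dt·Δt = +0.083645  |  p_4 = 0.435926
  5  |  dp/dt·Δt = +0.082539  |  p_5 = 0.518465
  6  |  dp/dt·Δt = +0.073561  |  p_6 = 0.592027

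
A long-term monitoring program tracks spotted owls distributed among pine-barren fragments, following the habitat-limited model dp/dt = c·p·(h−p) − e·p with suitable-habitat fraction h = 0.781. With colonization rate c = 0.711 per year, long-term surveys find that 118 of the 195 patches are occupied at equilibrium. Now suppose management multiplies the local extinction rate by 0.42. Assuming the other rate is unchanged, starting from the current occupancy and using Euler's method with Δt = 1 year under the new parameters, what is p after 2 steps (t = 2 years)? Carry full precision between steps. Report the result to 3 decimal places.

0.676

Observed p* = 118/195 = 0.60513.
Balance c(h−p*) = e gives e = 0.711×(0.781 − 0.60513) = 0.12504.
Starting from p₀ = 0.60513; update p ← p + (dp/dt)·Δt with the new parameters.
step 1: Δp = +0.04389, p = 0.64902
step 2: Δp = +0.02682, p = 0.67583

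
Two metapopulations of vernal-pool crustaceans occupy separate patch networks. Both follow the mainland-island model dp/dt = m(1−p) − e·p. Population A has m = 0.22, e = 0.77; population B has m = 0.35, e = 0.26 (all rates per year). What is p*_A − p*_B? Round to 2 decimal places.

-0.35

A: p*_A = m/(m+e) = 0.22/0.9900 = 0.2222.
B: p*_B = 0.35/0.6100 = 0.5738.
p*_A − p*_B = 0.2222 − 0.5738 = -0.3515.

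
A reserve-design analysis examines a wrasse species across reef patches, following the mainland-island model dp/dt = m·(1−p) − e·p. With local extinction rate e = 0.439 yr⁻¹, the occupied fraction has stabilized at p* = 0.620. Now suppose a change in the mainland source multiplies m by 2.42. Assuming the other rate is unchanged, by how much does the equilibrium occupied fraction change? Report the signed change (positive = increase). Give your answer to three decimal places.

Balance m(1−p*) = e·p* gives m = e·p*/(1−p*) = 0.439×0.62000/0.38000 = 0.71626.
New p* = m/(m+e) = 1.73335/(1.73335+0.43900) = 0.79791.
Δp* = 0.79791 − 0.62000 = +0.17791.

0.178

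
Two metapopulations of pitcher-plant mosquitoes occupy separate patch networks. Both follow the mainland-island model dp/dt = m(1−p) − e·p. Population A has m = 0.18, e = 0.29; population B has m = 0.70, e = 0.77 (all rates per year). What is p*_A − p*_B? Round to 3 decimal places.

A: p*_A = m/(m+e) = 0.18/0.4700 = 0.3830.
B: p*_B = 0.70/1.4700 = 0.4762.
p*_A − p*_B = 0.3830 − 0.4762 = -0.0932.

-0.093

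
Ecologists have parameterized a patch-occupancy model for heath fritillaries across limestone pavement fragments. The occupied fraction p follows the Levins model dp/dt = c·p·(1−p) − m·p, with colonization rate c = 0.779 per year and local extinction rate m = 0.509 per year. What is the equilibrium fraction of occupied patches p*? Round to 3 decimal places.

Setting dp/dt = 0 and dividing through by p* gives c·(1−p*) = m.
So p* = 1 − m/c = 1 − 0.509/0.779 = 1 − 0.6534 = 0.3466.

0.347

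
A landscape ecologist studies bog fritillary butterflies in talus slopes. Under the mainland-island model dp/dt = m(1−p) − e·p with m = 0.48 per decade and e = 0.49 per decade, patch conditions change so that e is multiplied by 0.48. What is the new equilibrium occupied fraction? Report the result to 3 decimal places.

0.671

Before: p* = 0.48/(0.48+0.49) = 0.4948.
After: m = 0.48, e = 0.2352; p* = 0.48/0.7152 = 0.6711.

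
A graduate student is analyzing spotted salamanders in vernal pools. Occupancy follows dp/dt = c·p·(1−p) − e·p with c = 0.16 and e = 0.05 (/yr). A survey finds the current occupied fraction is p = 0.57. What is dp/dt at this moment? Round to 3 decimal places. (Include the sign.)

0.011

Colonization term: c·p·(1−p) = 0.16×0.57×0.4300 = 0.03922.
Extinction term: e·p = 0.02850.
dp/dt = 0.03922 − 0.02850 = 0.01072.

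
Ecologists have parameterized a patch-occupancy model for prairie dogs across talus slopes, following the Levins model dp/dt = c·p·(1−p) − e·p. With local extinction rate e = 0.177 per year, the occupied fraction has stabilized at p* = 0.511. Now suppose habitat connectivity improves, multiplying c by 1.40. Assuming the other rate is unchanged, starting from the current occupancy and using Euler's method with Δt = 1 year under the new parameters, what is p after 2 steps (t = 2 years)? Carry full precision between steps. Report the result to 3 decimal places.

Balance c(1−p*) = e gives c = e/(1 − 0.51100) = 0.177/0.48900 = 0.36196.
Starting from p₀ = 0.51100; update p ← p + (dp/dt)·Δt with the new parameters.
step 1: Δp = +0.03618, p = 0.54718
step 2: Δp = +0.02871, p = 0.57589

0.576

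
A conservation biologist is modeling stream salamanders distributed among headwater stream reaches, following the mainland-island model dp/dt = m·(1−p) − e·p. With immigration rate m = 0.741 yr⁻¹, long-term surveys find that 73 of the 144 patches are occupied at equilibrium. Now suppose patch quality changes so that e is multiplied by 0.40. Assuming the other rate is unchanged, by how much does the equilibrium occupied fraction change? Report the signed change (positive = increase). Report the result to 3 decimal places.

0.213

Observed p* = 73/144 = 0.50694.
Balance m(1−p*) = e·p* gives e = m(1−p*)/p* = 0.741×0.49306/0.50694 = 0.72071.
New p* = m/(m+e) = 0.74100/(0.74100+0.28828) = 0.71992.
Δp* = 0.71992 − 0.50694 = +0.21298.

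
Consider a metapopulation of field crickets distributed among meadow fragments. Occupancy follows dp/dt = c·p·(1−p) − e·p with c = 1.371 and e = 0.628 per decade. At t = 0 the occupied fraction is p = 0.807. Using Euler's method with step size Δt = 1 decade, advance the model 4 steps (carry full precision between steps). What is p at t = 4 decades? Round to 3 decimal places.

0.541

Update rule: p ← p + [c·p·(1−p) − e·p]·Δt with Δt = 1.
  1  |  dp/dt·Δt = -0.293261  |  p_1 = 0.513739
  2  |  dp/dt·Δt = +0.019863  |  p_2 = 0.533602
  3  |  dp/dt·Δt = +0.006100  |  p_3 = 0.539702
  4  |  dp/dt·Δt = +0.001656  |  p_4 = 0.541358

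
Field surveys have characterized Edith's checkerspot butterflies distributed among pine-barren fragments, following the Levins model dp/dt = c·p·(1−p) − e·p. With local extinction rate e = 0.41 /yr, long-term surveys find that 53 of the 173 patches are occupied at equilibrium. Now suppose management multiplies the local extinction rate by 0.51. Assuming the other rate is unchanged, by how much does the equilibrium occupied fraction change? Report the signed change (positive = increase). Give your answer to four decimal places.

Observed p* = 53/173 = 0.30636.
Balance c(1−p*) = e gives c = e/(1 − 0.30636) = 0.41/0.69364 = 0.59108.
New p* = 1 − e/c = 1 − 0.20910/0.59108 = 0.64624.
Δp* = 0.64624 − 0.30636 = +0.33988.

0.3399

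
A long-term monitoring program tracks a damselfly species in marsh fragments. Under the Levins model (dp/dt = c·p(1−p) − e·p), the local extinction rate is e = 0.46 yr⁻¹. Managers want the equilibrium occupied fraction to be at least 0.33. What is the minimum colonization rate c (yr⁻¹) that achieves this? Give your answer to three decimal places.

0.687

p* = 1 − e/c ≥ 0.33 requires e/c ≤ 0.6700, i.e. c ≥ e/0.6700.
c_min = 0.46/0.6700 = 0.6866.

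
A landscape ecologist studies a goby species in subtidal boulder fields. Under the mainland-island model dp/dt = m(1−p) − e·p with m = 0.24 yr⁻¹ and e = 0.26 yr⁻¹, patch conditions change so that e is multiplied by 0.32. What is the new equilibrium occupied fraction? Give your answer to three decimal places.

Before: p* = 0.24/(0.24+0.26) = 0.4800.
After: m = 0.24, e = 0.0832; p* = 0.24/0.3232 = 0.7426.

0.743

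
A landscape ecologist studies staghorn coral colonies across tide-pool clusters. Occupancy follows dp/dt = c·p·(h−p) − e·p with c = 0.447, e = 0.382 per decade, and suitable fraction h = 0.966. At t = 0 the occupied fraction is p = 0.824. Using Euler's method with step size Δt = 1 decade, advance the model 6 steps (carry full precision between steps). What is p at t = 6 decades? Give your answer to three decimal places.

Update rule: p ← p + [c·p·(h−p) − e·p]·Δt with Δt = 1.
p: 0.82400 → 0.56153  (Δp = -0.26247)
p: 0.56153 → 0.44855  (Δp = -0.11298)
p: 0.44855 → 0.38095  (Δp = -0.06760)
p: 0.38095 → 0.33506  (Δp = -0.04590)
p: 0.33506 → 0.30156  (Δp = -0.03349)
p: 0.30156 → 0.27593  (Δp = -0.02563)

0.276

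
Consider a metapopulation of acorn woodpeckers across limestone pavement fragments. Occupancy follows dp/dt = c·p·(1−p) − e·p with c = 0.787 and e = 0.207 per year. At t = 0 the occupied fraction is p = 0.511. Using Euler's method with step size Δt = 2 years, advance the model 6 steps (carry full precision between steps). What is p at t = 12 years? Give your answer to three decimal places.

0.737

Update rule: p ← p + [c·p·(1−p) − e·p]·Δt with Δt = 2.
p: 0.51100 → 0.69276  (Δp = +0.18176)
p: 0.69276 → 0.74097  (Δp = +0.04822)
p: 0.74097 → 0.73631  (Δp = -0.00466)
p: 0.73631 → 0.73708  (Δp = +0.00077)
p: 0.73708 → 0.73696  (Δp = -0.00012)
p: 0.73696 → 0.73698  (Δp = +0.00002)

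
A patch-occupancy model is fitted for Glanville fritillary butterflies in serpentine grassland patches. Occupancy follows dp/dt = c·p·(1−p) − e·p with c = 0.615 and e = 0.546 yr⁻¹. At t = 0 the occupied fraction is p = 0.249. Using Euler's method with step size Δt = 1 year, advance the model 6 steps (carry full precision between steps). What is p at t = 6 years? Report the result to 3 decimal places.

Update rule: p ← p + [c·p·(1−p) − e·p]·Δt with Δt = 1.
  1  |  dp/dt·Δt = -0.020950  |  p_1 = 0.228050
  2  |  dp/dt·Δt = -0.016249  |  p_2 = 0.211802
  3  |  dp/dt·Δt = -0.012975  |  p_3 = 0.198827
  4  |  dp/dt·Δt = -0.010593  |  p_4 = 0.188234
  5  |  dp/dt·Δt = -0.008803  |  p_5 = 0.179431
  6  |  dp/dt·Δt = -0.007420  |  p_6 = 0.172012

0.172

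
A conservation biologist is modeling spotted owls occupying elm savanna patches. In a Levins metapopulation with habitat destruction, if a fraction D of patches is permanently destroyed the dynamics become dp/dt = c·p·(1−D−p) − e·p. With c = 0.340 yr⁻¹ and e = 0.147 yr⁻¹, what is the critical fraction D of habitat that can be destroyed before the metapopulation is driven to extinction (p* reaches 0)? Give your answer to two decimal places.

0.57

The nontrivial equilibrium is p* = (1−D) − e/c; extinction occurs when this hits zero.
So D_crit = 1 − e/c = 1 − 0.147/0.340 = 1 − 0.4324 = 0.5676.
Note this equals the original equilibrium occupancy — the Levins extinction-debt result.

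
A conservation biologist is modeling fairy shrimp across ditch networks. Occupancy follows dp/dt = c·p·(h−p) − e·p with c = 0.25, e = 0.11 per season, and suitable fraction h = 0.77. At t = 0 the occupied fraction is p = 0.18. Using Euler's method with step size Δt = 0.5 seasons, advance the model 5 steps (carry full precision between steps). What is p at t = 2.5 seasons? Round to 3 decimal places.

0.197

Update rule: p ← p + [c·p·(h−p) − e·p]·Δt with Δt = 0.5.
t = 0.5: p = 0.18000 + (+0.00338) = 0.18338
t = 1: p = 0.18338 + (+0.00336) = 0.18674
t = 1.5: p = 0.18674 + (+0.00334) = 0.19008
t = 2: p = 0.19008 + (+0.00332) = 0.19340
t = 2.5: p = 0.19340 + (+0.00330) = 0.19671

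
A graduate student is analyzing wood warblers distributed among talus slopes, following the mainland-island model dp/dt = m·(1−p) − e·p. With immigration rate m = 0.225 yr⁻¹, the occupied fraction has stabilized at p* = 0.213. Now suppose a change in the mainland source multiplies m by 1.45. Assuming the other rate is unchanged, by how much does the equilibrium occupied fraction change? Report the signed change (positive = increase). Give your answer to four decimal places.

Balance m(1−p*) = e·p* gives e = m(1−p*)/p* = 0.225×0.78700/0.21300 = 0.83134.
New p* = m/(m+e) = 0.32625/(0.32625+0.83134) = 0.28184.
Δp* = 0.28184 − 0.21300 = +0.06884.

0.0688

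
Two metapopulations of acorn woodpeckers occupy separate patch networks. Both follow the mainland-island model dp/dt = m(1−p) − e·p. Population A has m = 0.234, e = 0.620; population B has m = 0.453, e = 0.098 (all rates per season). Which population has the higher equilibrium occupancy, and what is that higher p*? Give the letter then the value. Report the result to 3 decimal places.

A: p*_A = m/(m+e) = 0.234/0.8540 = 0.2740.
B: p*_B = 0.453/0.5510 = 0.8221.
B is higher at 0.8221.

B, 0.822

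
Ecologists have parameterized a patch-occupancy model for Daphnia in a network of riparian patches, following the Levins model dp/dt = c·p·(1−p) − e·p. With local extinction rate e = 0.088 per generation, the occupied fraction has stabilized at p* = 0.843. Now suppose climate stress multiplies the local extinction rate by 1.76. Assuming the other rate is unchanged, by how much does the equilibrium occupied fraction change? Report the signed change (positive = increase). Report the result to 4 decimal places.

-0.1193

Balance c(1−p*) = e gives c = e/(1 − 0.84300) = 0.088/0.15700 = 0.56051.
New p* = 1 − e/c = 1 − 0.15488/0.56051 = 0.72368.
Δp* = 0.72368 − 0.84300 = -0.11932.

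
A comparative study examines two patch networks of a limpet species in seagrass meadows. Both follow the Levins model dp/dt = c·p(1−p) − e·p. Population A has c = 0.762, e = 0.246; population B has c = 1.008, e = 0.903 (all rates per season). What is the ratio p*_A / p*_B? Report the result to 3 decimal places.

A: p*_A = 1 − 0.246/0.762 = 0.6772.
B: p*_B = 1 − 0.903/1.008 = 0.1042.
p*_A / p*_B = 0.6772/0.1042 = 6.5008.

6.501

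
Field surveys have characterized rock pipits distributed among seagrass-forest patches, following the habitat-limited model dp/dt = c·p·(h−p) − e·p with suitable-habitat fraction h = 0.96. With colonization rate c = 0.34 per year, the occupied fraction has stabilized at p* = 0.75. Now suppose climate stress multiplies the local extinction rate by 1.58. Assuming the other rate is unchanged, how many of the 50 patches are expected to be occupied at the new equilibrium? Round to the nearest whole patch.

Balance c(h−p*) = e gives e = 0.34×(0.96 − 0.75000) = 0.07140.
New p* = 0.96 − e/c = 0.96 − 0.11281/0.34000 = 0.62821.
Expected occupied = 50 × 0.62821 = 31.41 ≈ 31.

31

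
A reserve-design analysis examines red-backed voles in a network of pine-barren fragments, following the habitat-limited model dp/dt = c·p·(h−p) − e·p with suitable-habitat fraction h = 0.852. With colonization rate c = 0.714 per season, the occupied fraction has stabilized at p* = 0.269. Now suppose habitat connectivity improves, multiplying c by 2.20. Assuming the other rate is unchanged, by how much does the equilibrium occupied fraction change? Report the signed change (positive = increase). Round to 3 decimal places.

0.318

Balance c(h−p*) = e gives e = 0.714×(0.852 − 0.26900) = 0.41626.
New p* = 0.852 − e/c = 0.852 − 0.41626/1.57080 = 0.58700.
Δp* = 0.58700 − 0.26900 = +0.31800.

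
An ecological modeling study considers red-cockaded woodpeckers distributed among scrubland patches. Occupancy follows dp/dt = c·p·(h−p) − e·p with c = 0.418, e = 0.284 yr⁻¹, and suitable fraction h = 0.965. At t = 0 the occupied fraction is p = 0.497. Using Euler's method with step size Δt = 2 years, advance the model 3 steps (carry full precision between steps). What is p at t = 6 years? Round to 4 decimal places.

Update rule: p ← p + [c·p·(h−p) − e·p]·Δt with Δt = 2.
step 1: Δp = -0.08785, p = 0.40915
step 2: Δp = -0.04227, p = 0.36688
step 3: Δp = -0.02494, p = 0.34194

0.3419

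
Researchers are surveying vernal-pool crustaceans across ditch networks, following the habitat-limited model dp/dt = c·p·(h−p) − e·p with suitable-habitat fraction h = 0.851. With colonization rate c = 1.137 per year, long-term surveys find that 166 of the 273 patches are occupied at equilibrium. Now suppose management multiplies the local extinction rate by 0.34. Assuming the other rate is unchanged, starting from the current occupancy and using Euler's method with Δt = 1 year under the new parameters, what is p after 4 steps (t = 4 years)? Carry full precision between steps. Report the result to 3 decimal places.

Observed p* = 166/273 = 0.60806.
Balance c(h−p*) = e gives e = 1.137×(0.851 − 0.60806) = 0.27622.
Starting from p₀ = 0.60806; update p ← p + (dp/dt)·Δt with the new parameters.
  1  |  dp/dt·Δt = +0.110854  |  p_1 = 0.718913
  2  |  dp/dt·Δt = +0.040451  |  p_2 = 0.759364
  3  |  dp/dt·Δt = +0.007802  |  p_3 = 0.767166
  4  |  dp/dt·Δt = +0.001077  |  p_4 = 0.768242

0.768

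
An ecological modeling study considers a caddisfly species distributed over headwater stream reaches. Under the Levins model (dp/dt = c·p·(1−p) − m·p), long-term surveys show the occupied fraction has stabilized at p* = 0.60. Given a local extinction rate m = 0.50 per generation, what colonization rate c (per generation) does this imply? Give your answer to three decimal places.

At equilibrium c(1−p*) = m, so c = m/(1−p*).
c = 0.50/(1 − 0.60) = 0.50/0.4000 = 1.2500.

1.250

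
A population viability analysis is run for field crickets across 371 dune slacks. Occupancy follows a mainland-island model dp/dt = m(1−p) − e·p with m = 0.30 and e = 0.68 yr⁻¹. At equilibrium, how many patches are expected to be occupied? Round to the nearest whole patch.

p* = m/(m+e) = 0.30/0.9800 = 0.3061.
Expected occupied patches = N × p* = 371 × 0.3061 = 113.57 ≈ 114.

114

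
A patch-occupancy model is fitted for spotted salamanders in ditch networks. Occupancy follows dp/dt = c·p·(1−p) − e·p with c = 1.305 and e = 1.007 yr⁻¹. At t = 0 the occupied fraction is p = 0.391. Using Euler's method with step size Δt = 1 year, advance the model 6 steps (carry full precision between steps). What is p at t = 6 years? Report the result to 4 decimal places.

0.2377

Update rule: p ← p + [c·p·(1−p) − e·p]·Δt with Δt = 1.
p: 0.39100 → 0.30801  (Δp = -0.08299)
p: 0.30801 → 0.27599  (Δp = -0.03202)
p: 0.27599 → 0.25883  (Δp = -0.01716)
p: 0.25883 → 0.24854  (Δp = -0.01030)
p: 0.24854 → 0.24199  (Δp = -0.00655)
p: 0.24199 → 0.23768  (Δp = -0.00431)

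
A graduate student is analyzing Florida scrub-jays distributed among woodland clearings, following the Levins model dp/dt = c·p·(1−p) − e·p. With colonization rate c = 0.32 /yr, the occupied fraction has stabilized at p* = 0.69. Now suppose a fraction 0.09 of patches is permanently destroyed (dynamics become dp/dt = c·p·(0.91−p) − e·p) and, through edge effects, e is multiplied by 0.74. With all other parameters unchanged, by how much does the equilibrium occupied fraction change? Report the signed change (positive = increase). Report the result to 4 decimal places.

Balance c(1−p*) = e gives e = 0.32×(1 − 0.69000) = 0.09920.
New p* = 0.91 − e/c = 0.91 − 0.07341/0.32000 = 0.68059.
Δp* = 0.68059 − 0.69000 = -0.00941.

-0.0094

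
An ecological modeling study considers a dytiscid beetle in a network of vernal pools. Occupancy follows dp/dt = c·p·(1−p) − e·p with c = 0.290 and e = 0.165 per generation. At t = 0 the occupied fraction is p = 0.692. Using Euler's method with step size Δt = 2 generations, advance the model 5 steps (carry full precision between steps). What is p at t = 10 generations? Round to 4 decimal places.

0.4674

Update rule: p ← p + [c·p·(1−p) − e·p]·Δt with Δt = 2.
p: 0.69200 → 0.58726  (Δp = -0.10474)
p: 0.58726 → 0.53405  (Δp = -0.05321)
p: 0.53405 → 0.50214  (Δp = -0.03191)
p: 0.50214 → 0.48143  (Δp = -0.02071)
p: 0.48143 → 0.46736  (Δp = -0.01407)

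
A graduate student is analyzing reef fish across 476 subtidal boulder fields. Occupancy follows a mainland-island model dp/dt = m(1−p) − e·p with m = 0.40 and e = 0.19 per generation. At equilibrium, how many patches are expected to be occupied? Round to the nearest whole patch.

p* = m/(m+e) = 0.40/0.5900 = 0.6780.
Expected occupied patches = N × p* = 476 × 0.6780 = 322.71 ≈ 323.

323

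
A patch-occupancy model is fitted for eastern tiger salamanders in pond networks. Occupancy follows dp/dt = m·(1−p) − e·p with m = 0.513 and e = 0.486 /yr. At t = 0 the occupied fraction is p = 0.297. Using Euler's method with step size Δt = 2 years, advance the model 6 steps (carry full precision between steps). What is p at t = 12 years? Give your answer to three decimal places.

Update rule: p ← p + [m·(1−p) − e·p]·Δt with Δt = 2.
p: 0.29700 → 0.72959  (Δp = +0.43259)
p: 0.72959 → 0.29787  (Δp = -0.43173)
p: 0.29787 → 0.72873  (Δp = +0.43087)
p: 0.72873 → 0.29873  (Δp = -0.43000)
p: 0.29873 → 0.72787  (Δp = +0.42914)
p: 0.72787 → 0.29959  (Δp = -0.42829)

0.300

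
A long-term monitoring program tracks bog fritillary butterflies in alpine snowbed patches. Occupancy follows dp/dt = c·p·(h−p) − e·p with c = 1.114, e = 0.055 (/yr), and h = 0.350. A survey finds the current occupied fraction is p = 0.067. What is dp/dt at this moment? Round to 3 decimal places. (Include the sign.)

0.017

Colonization term: c·p·(h−p) = 1.114×0.067×0.2830 = 0.02112.
Extinction term: e·p = 0.00369.
dp/dt = 0.02112 − 0.00369 = 0.01744.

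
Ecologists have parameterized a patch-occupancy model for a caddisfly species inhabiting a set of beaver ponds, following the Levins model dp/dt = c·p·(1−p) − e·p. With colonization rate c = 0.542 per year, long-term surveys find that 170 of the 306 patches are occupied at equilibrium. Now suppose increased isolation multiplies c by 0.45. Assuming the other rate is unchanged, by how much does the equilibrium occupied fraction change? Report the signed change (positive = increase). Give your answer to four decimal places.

Observed p* = 170/306 = 0.55556.
Balance c(1−p*) = e gives e = 0.542×(1 − 0.55556) = 0.24089.
New p* = 1 − e/c = 1 − 0.24089/0.24390 = 0.01234.
Δp* = 0.01234 − 0.55556 = -0.54322.

-0.5432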